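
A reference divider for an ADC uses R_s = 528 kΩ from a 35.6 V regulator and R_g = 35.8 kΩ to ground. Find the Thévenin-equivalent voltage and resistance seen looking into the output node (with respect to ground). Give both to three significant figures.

V_th = 2.26 V, R_th = 33.5 kΩ

V_th is the open-circuit tap voltage: 35.6 × 35.8/(528 + 35.8) = 2.26 V.
With the supply zeroed, R_s and R_g appear in parallel from the tap: R_th = R_s‖R_g = (528 × 35.8)/563.8 = 33.5 kΩ.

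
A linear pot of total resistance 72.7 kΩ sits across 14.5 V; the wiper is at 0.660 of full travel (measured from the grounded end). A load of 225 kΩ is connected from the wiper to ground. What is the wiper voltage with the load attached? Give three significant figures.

The wiper splits the pot into (1−α)R = 24.72 kΩ above and αR = 47.98 kΩ below.
Lower section ‖ load = 39.55 kΩ.
V_wiper = 14.5 × 39.55/(24.72 + 39.55) = 8.92 V.

V ≈ 8.92 V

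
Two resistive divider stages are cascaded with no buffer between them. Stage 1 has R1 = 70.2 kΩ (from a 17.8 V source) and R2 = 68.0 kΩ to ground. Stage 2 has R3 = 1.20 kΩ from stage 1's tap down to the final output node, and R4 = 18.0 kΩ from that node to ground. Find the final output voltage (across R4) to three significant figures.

Stage 2 presents R3+R4 = 19.20 kΩ as a load on stage 1's tap.
Stage 1's lower leg becomes R2‖(R3+R4) = 14.97 kΩ, so V_mid = 17.8 × 14.97/85.17 = 3.129 V.
Stage 2 is itself unloaded: V_out = V_mid × R4/(R3+R4) = 3.129 × 18.0/19.20 = 2.93 V.

V_out ≈ 2.93 V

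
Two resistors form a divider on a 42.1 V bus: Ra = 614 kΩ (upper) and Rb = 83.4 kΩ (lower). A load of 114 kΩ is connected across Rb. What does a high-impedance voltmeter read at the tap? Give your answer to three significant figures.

The load sits in parallel with Rb: Rb‖R_L = (83.4 × 114) / (83.4 + 114) = 48.16 kΩ.
V_out = 42.1 × 48.16 / (614 + 48.16) = 42.1 × 48.16/662.2 = 3.06 V.

V_out ≈ 3.06 V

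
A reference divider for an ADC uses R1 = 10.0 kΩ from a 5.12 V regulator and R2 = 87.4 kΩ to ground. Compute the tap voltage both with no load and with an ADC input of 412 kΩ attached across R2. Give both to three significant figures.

Unloaded: 4.59 V; loaded: 4.50 V

Open-circuit: V = 5.12 × 87.4/(10.0 + 87.4) = 4.59 V.
With the load, R2 becomes R2‖R_L = 72.10 kΩ, so V = 5.12 × 72.10/82.10 = 4.50 V.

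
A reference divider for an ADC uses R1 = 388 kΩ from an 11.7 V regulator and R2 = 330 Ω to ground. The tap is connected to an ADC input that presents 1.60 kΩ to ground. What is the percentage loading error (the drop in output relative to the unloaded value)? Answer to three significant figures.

The divider's output (Thévenin) resistance is R1‖R2 = 329.7 Ω.
Fractional drop under load = R_th/(R_th + R_L) = 329.7 / (329.7 + 1600) = 0.1709.
So the output falls by 17.1 %.

17.1 %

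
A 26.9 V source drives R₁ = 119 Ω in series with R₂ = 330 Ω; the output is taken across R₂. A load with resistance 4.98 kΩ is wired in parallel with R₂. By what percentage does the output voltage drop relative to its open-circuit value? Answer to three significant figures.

The divider's output (Thévenin) resistance is R₁‖R₂ = 87.46 Ω.
Fractional drop under load = R_th/(R_th + R_L) = 87.46 / (87.46 + 4980) = 0.01726.
So the output falls by 1.73 %.

1.73 %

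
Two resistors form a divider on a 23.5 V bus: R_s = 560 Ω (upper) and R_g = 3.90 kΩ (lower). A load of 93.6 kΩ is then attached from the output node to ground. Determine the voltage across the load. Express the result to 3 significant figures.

V_out ≈ 20.4 V

The load sits in parallel with R_g: R_g‖R_L = (3900 × 93600) / (3900 + 93600) = 3744 Ω.
V_out = 23.5 × 3744 / (560 + 3744) = 23.5 × 3744/4304 = 20.4 V.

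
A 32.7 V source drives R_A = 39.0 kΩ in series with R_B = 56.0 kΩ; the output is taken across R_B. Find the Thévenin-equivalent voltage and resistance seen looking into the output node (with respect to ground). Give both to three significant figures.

V_th is the open-circuit tap voltage: 32.7 × 56.0/(39.0 + 56.0) = 19.3 V.
With the supply zeroed, R_A and R_B appear in parallel from the tap: R_th = R_A‖R_B = (39.0 × 56.0)/95.00 = 23.0 kΩ.

V_th = 19.3 V, R_th = 23.0 kΩ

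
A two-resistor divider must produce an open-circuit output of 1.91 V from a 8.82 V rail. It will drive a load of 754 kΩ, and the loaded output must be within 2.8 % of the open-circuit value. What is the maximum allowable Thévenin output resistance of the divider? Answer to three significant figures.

R_th ≤ 21.7 kΩ

Loading drop = R_th/(R_th + R_L) ≤ 0.0280, so R_th ≤ R_L · ε/(1−ε) = 754 kΩ × 0.0280/0.9720 = 21.7 kΩ.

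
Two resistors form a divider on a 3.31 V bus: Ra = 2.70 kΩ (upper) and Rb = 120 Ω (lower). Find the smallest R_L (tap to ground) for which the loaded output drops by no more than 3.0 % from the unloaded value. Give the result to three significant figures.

R_L(min) ≈ 3.71 kΩ

Output resistance R_th = Ra‖Rb = (2700 × 120)/2820 = 114.9 Ω.
The fractional drop is R_th/(R_th + R_L); requiring this ≤ 0.0300 gives R_L ≥ R_th(1/0.0300 − 1) = 114.9 × 32.33 = 3.71 kΩ.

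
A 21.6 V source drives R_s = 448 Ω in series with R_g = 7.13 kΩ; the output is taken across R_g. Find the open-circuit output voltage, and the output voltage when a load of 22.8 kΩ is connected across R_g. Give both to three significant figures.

Open-circuit: V = 21.6 × 7130/(448 + 7130) = 20.3 V.
With the load, R_g becomes R_g‖R_L = 5431 Ω, so V = 21.6 × 5431/5879 = 20.0 V.

Unloaded: 20.3 V; loaded: 20.0 V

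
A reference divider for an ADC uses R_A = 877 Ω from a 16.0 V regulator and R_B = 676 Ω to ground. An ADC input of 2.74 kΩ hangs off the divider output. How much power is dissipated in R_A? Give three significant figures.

Total resistance from the source is R_A + (R_B‖R_L) = 1419 Ω, so I = 16.0/1419 Ω = 11.27 mA.
P = I²·R_A = (11.27 mA)² × 877 Ω = 111 mW.

P ≈ 111 mW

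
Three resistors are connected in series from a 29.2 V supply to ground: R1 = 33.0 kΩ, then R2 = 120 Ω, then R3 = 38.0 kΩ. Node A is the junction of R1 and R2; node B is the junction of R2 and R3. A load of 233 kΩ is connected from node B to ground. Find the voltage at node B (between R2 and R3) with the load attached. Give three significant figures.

V ≈ 14.5 V

At node B, R3 is in parallel with the load: R3‖R_L = 32670 Ω.
Below node A the resistance is R2 + (R3‖R_L) = 32790 Ω, so V_A = 29.2 × 32790/65790 = 14.55 V.
Then V_B = V_A × (R3‖R_L)/(R2 + R3‖R_L) = 14.55 × 32670/32790 = 14.5 V.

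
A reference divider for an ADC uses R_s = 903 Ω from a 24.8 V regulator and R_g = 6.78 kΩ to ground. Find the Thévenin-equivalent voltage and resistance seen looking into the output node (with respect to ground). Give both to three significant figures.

V_th is the open-circuit tap voltage: 24.8 × 6780/(903 + 6780) = 21.9 V.
With the supply zeroed, R_s and R_g appear in parallel from the tap: R_th = R_s‖R_g = (903 × 6780)/7683 = 797 Ω.

V_th = 21.9 V, R_th = 797 Ω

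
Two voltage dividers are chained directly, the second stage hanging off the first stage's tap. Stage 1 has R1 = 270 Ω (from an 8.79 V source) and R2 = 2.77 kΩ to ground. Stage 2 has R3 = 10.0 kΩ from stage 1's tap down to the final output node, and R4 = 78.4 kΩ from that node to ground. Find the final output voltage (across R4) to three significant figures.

Stage 2 presents R3+R4 = 88400 Ω as a load on stage 1's tap.
Stage 1's lower leg becomes R2‖(R3+R4) = 2686 Ω, so V_mid = 8.79 × 2686/2956 = 7.987 V.
Stage 2 is itself unloaded: V_out = V_mid × R4/(R3+R4) = 7.987 × 78400/88400 = 7.08 V.

V_out ≈ 7.08 V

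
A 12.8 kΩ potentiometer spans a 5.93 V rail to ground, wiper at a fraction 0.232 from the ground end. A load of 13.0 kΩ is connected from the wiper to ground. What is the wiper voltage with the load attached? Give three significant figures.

The wiper splits the pot into (1−α)R = 9.830 kΩ above and αR = 2.970 kΩ below.
Lower section ‖ load = 2.417 kΩ.
V_wiper = 5.93 × 2.417/(9.830 + 2.417) = 1.17 V.

V ≈ 1.17 V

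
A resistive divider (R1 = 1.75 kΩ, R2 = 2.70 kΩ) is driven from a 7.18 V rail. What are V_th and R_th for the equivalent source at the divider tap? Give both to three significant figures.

V_th is the open-circuit tap voltage: 7.18 × 2.70/(1.75 + 2.70) = 4.36 V.
With the supply zeroed, R1 and R2 appear in parallel from the tap: R_th = R1‖R2 = (1.75 × 2.70)/4.450 = 1.06 kΩ.

V_th = 4.36 V, R_th = 1.06 kΩ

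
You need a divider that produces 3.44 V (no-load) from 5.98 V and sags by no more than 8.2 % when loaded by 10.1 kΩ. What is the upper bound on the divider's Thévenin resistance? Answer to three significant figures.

Loading drop = R_th/(R_th + R_L) ≤ 0.0820, so R_th ≤ R_L · ε/(1−ε) = 10.1 kΩ × 0.0820/0.9180 = 902 Ω.
(Any R1, R2 with R2/(R1+R2) = 0.575 and R1‖R2 ≤ 902 Ω will meet the spec.)

R_th ≤ 902 Ω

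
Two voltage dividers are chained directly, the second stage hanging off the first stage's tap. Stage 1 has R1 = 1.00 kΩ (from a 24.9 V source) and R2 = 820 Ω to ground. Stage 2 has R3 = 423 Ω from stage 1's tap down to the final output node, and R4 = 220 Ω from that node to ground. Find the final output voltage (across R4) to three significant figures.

Stage 2 presents R3+R4 = 643.0 Ω as a load on stage 1's tap.
Stage 1's lower leg becomes R2‖(R3+R4) = 360.4 Ω, so V_mid = 24.9 × 360.4/1360 = 6.597 V.
Stage 2 is itself unloaded: V_out = V_mid × R4/(R3+R4) = 6.597 × 220/643.0 = 2.26 V.

V_out ≈ 2.26 V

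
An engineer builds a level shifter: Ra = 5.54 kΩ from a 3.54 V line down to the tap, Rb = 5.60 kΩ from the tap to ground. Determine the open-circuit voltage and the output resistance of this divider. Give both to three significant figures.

V_th is the open-circuit tap voltage: 3.54 × 5.60/(5.54 + 5.60) = 1.78 V.
With the supply zeroed, Ra and Rb appear in parallel from the tap: R_th = Ra‖Rb = (5.54 × 5.60)/11.14 = 2.78 kΩ.

V_th = 1.78 V, R_th = 2.78 kΩ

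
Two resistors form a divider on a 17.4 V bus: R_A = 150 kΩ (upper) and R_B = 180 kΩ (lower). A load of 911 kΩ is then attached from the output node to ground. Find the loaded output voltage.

The load sits in parallel with R_B: R_B‖R_L = (180 × 911) / (180 + 911) = 150.3 kΩ.
V_out = 17.4 × 150.3 / (150 + 150.3) = 17.4 × 150.3/300.3 = 8.71 V.

V_out ≈ 8.71 V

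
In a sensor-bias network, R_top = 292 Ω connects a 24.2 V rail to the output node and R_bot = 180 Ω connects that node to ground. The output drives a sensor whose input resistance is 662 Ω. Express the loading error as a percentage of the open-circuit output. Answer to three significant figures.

14.4 %

The divider's output (Thévenin) resistance is R_top‖R_bot = 111.4 Ω.
Fractional drop under load = R_th/(R_th + R_L) = 111.4 / (111.4 + 662) = 0.1440.
So the output falls by 14.4 %.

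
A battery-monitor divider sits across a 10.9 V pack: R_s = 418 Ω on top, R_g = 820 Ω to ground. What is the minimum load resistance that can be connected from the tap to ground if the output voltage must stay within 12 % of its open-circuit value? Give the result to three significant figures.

Output resistance R_th = R_s‖R_g = (418 × 820)/1238 = 276.9 Ω.
The fractional drop is R_th/(R_th + R_L); requiring this ≤ 0.120 gives R_L ≥ R_th(1/0.120 − 1) = 276.9 × 7.333 = 2.03 kΩ.

R_L(min) ≈ 2.03 kΩ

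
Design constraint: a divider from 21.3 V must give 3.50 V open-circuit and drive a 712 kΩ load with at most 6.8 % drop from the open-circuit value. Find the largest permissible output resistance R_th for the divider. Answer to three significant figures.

Loading drop = R_th/(R_th + R_L) ≤ 0.0680, so R_th ≤ R_L · ε/(1−ε) = 712 kΩ × 0.0680/0.9320 = 51.9 kΩ.
(Any R1, R2 with R2/(R1+R2) = 0.164 and R1‖R2 ≤ 51.9 kΩ will meet the spec.)

R_th ≤ 51.9 kΩ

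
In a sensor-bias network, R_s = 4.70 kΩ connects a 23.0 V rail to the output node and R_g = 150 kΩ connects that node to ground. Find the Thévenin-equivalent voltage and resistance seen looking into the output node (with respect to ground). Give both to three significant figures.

V_th = 22.3 V, R_th = 4.56 kΩ

V_th is the open-circuit tap voltage: 23.0 × 150/(4.70 + 150) = 22.3 V.
With the supply zeroed, R_s and R_g appear in parallel from the tap: R_th = R_s‖R_g = (4.70 × 150)/154.7 = 4.56 kΩ.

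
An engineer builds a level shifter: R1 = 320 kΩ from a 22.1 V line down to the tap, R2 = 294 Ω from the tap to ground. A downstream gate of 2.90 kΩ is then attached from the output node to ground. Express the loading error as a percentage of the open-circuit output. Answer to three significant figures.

9.20 %

The divider's output (Thévenin) resistance is R1‖R2 = 293.7 Ω.
Fractional drop under load = R_th/(R_th + R_L) = 293.7 / (293.7 + 2900) = 0.09197.
So the output falls by 9.20 %.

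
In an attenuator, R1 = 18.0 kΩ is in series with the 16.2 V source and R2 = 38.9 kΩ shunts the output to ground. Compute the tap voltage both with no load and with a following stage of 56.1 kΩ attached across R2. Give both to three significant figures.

Open-circuit: V = 16.2 × 38.9/(18.0 + 38.9) = 11.1 V.
With the load, R2 becomes R2‖R_L = 22.97 kΩ, so V = 16.2 × 22.97/40.97 = 9.08 V.

Unloaded: 11.1 V; loaded: 9.08 V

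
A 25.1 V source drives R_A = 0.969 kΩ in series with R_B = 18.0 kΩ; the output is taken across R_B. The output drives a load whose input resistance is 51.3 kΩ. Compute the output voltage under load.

The load sits in parallel with R_B: R_B‖R_L = (18000 × 51300) / (18000 + 51300) = 13320 Ω.
V_out = 25.1 × 13320 / (969 + 13320) = 25.1 × 13320/14290 = 23.4 V.

V_out ≈ 23.4 V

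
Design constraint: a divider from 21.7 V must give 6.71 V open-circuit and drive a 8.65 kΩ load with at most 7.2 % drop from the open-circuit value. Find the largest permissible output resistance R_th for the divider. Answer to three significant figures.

R_th ≤ 671 Ω

Loading drop = R_th/(R_th + R_L) ≤ 0.0720, so R_th ≤ R_L · ε/(1−ε) = 8.65 kΩ × 0.0720/0.9280 = 671 Ω.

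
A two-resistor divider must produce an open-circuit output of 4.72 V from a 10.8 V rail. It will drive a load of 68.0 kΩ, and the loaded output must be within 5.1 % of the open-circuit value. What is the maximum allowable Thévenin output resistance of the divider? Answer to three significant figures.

R_th ≤ 3.65 kΩ

Loading drop = R_th/(R_th + R_L) ≤ 0.0510, so R_th ≤ R_L · ε/(1−ε) = 68.0 kΩ × 0.0510/0.9490 = 3.65 kΩ.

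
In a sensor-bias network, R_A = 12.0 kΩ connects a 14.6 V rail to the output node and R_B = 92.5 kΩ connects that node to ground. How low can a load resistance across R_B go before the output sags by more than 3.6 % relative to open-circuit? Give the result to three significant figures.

Output resistance R_th = R_A‖R_B = (12.0 × 92.5)/104.5 = 10.62 kΩ.
The fractional drop is R_th/(R_th + R_L); requiring this ≤ 0.0360 gives R_L ≥ R_th(1/0.0360 − 1) = 10.62 × 26.78 = 284 kΩ.

R_L(min) ≈ 284 kΩ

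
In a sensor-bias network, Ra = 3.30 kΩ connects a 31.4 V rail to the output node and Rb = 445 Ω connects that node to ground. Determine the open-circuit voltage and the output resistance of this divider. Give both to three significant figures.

V_th = 3.73 V, R_th = 392 Ω

V_th is the open-circuit tap voltage: 31.4 × 445/(3300 + 445) = 3.73 V.
With the supply zeroed, Ra and Rb appear in parallel from the tap: R_th = Ra‖Rb = (3300 × 445)/3745 = 392 Ω.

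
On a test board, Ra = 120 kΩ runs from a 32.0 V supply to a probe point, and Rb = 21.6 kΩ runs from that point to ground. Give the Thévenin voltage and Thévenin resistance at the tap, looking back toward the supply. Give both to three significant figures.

V_th is the open-circuit tap voltage: 32.0 × 21.6/(120 + 21.6) = 4.88 V.
With the supply zeroed, Ra and Rb appear in parallel from the tap: R_th = Ra‖Rb = (120 × 21.6)/141.6 = 18.3 kΩ.

V_th = 4.88 V, R_th = 18.3 kΩ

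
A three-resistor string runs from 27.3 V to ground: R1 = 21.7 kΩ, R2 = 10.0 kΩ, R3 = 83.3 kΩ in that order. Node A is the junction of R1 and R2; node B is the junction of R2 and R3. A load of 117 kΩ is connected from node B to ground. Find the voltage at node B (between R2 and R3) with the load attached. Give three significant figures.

V ≈ 16.5 V

At node B, R3 is in parallel with the load: R3‖R_L = 48.66 kΩ.
Below node A the resistance is R2 + (R3‖R_L) = 58.66 kΩ, so V_A = 27.3 × 58.66/80.36 = 19.93 V.
Then V_B = V_A × (R3‖R_L)/(R2 + R3‖R_L) = 19.93 × 48.66/58.66 = 16.5 V.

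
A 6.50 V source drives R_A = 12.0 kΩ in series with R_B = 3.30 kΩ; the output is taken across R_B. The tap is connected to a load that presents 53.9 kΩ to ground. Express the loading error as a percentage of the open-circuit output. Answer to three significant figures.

4.58 %

The divider's output (Thévenin) resistance is R_A‖R_B = 2.588 kΩ.
Fractional drop under load = R_th/(R_th + R_L) = 2.588 / (2.588 + 53.9) = 0.04582.
So the output falls by 4.58 %.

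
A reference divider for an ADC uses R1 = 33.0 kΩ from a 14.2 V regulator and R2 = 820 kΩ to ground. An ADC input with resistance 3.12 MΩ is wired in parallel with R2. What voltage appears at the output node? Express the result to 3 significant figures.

The load sits in parallel with R2: R2‖R_L = (820 × 3120) / (820 + 3120) = 649.3 kΩ.
V_out = 14.2 × 649.3 / (33.0 + 649.3) = 14.2 × 649.3/682.3 = 13.5 V.
(Unloaded it would have been 13.7 V.)

V_out ≈ 13.5 V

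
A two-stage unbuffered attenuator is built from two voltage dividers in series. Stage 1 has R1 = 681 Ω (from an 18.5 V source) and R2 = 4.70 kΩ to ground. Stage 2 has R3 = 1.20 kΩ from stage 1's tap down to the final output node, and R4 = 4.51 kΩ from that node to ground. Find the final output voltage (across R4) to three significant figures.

Stage 2 presents R3+R4 = 5710 Ω as a load on stage 1's tap.
Stage 1's lower leg becomes R2‖(R3+R4) = 2578 Ω, so V_mid = 18.5 × 2578/3259 = 14.63 V.
Stage 2 is itself unloaded: V_out = V_mid × R4/(R3+R4) = 14.63 × 4510/5710 = 11.6 V.

V_out ≈ 11.6 V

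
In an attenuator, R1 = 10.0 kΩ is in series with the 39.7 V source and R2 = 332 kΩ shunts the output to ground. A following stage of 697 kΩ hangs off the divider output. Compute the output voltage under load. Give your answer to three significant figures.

V_out ≈ 38.0 V

The load sits in parallel with R2: R2‖R_L = (332 × 697) / (332 + 697) = 224.9 kΩ.
V_out = 39.7 × 224.9 / (10.0 + 224.9) = 39.7 × 224.9/234.9 = 38.0 V.
(Unloaded it would have been 38.5 V.)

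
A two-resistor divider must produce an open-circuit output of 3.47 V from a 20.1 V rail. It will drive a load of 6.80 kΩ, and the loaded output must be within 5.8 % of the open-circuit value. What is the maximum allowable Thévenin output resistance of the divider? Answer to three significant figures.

Loading drop = R_th/(R_th + R_L) ≤ 0.0580, so R_th ≤ R_L · ε/(1−ε) = 6.80 kΩ × 0.0580/0.9420 = 419 Ω.

R_th ≤ 419 Ω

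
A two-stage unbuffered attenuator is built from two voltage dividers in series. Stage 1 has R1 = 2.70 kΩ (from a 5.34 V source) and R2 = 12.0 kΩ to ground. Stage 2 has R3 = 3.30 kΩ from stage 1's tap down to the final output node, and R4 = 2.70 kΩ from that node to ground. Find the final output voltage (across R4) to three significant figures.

V_out ≈ 1.43 V

Stage 2 presents R3+R4 = 6.000 kΩ as a load on stage 1's tap.
Stage 1's lower leg becomes R2‖(R3+R4) = 4.000 kΩ, so V_mid = 5.34 × 4.000/6.700 = 3.188 V.
Stage 2 is itself unloaded: V_out = V_mid × R4/(R3+R4) = 3.188 × 2.70/6.000 = 1.43 V.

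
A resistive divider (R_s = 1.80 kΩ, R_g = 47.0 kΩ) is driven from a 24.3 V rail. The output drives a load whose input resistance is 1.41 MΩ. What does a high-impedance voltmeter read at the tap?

The load sits in parallel with R_g: R_g‖R_L = (47.0 × 1410) / (47.0 + 1410) = 45.48 kΩ.
V_out = 24.3 × 45.48 / (1.80 + 45.48) = 24.3 × 45.48/47.28 = 23.4 V.
(Unloaded it would have been 23.4 V.)

V_out ≈ 23.4 V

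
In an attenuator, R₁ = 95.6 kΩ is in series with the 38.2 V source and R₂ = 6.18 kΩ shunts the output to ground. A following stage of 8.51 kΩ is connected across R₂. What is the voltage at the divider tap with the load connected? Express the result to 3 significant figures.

V_out ≈ 1.38 V

The load sits in parallel with R₂: R₂‖R_L = (6.18 × 8.51) / (6.18 + 8.51) = 3.580 kΩ.
V_out = 38.2 × 3.580 / (95.6 + 3.580) = 38.2 × 3.580/99.18 = 1.38 V.
(Unloaded it would have been 2.32 V.)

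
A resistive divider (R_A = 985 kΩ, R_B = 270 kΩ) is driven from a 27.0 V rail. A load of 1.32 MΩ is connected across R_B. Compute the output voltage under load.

The load sits in parallel with R_B: R_B‖R_L = (270 × 1320) / (270 + 1320) = 224.2 kΩ.
V_out = 27.0 × 224.2 / (985 + 224.2) = 27.0 × 224.2/1209 = 5.01 V.

V_out ≈ 5.01 V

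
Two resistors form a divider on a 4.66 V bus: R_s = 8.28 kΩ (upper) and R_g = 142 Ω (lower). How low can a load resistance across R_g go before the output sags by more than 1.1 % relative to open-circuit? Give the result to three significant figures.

Output resistance R_th = R_s‖R_g = (8280 × 142)/8422 = 139.6 Ω.
The fractional drop is R_th/(R_th + R_L); requiring this ≤ 0.0110 gives R_L ≥ R_th(1/0.0110 − 1) = 139.6 × 89.91 = 12.6 kΩ.

R_L(min) ≈ 12.6 kΩ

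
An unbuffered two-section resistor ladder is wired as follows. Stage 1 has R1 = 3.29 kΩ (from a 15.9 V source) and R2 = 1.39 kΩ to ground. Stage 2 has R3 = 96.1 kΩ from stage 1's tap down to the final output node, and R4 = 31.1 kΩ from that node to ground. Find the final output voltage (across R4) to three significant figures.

Stage 2 presents R3+R4 = 127.2 kΩ as a load on stage 1's tap.
Stage 1's lower leg becomes R2‖(R3+R4) = 1.375 kΩ, so V_mid = 15.9 × 1.375/4.665 = 4.686 V.
Stage 2 is itself unloaded: V_out = V_mid × R4/(R3+R4) = 4.686 × 31.1/127.2 = 1.15 V.

V_out ≈ 1.15 V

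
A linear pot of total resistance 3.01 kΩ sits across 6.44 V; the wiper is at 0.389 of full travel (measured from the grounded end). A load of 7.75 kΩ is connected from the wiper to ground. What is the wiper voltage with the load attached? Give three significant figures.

V ≈ 2.29 V

The wiper splits the pot into (1−α)R = 1.839 kΩ above and αR = 1.171 kΩ below.
Lower section ‖ load = 1.017 kΩ.
V_wiper = 6.44 × 1.017/(1.839 + 1.017) = 2.29 V.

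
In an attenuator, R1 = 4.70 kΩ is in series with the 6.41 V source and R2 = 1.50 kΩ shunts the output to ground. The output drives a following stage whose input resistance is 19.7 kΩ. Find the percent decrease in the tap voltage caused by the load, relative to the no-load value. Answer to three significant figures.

5.46 %

The divider's output (Thévenin) resistance is R1‖R2 = 1.137 kΩ.
Fractional drop under load = R_th/(R_th + R_L) = 1.137 / (1.137 + 19.7) = 0.05457.
So the output falls by 5.46 %.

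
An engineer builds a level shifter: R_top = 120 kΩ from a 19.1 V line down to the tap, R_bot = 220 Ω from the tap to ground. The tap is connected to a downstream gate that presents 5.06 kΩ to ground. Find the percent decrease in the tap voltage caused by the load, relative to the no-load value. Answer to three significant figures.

The divider's output (Thévenin) resistance is R_top‖R_bot = 219.6 Ω.
Fractional drop under load = R_th/(R_th + R_L) = 219.6 / (219.6 + 5060) = 0.04159.
So the output falls by 4.16 %.

4.16 %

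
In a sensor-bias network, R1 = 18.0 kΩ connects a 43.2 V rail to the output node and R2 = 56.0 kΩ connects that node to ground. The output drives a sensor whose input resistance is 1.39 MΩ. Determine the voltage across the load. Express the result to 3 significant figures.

V_out ≈ 32.4 V

The load sits in parallel with R2: R2‖R_L = (56.0 × 1390) / (56.0 + 1390) = 53.83 kΩ.
V_out = 43.2 × 53.83 / (18.0 + 53.83) = 43.2 × 53.83/71.83 = 32.4 V.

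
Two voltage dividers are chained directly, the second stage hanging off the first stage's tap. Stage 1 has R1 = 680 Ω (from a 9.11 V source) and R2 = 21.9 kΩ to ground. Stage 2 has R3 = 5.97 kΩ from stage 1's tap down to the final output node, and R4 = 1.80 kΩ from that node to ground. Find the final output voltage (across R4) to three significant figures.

Stage 2 presents R3+R4 = 7770 Ω as a load on stage 1's tap.
Stage 1's lower leg becomes R2‖(R3+R4) = 5735 Ω, so V_mid = 9.11 × 5735/6415 = 8.144 V.
Stage 2 is itself unloaded: V_out = V_mid × R4/(R3+R4) = 8.144 × 1800/7770 = 1.89 V.

V_out ≈ 1.89 V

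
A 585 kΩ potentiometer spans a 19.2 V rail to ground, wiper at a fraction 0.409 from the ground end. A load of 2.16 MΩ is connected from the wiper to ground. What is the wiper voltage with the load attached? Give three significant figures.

The wiper splits the pot into (1−α)R = 345.7 kΩ above and αR = 239.3 kΩ below.
Lower section ‖ load = 215.4 kΩ.
V_wiper = 19.2 × 215.4/(345.7 + 215.4) = 7.37 V.

V ≈ 7.37 V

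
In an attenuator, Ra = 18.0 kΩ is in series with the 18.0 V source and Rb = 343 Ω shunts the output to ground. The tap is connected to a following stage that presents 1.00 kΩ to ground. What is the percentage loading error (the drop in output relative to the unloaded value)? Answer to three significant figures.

25.2 %

The divider's output (Thévenin) resistance is Ra‖Rb = 336.6 Ω.
Fractional drop under load = R_th/(R_th + R_L) = 336.6 / (336.6 + 1000) = 0.2518.
So the output falls by 25.2 %.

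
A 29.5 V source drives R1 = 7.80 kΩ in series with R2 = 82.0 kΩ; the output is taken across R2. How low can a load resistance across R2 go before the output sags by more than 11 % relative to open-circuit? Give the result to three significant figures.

Output resistance R_th = R1‖R2 = (7.80 × 82.0)/89.80 = 7.122 kΩ.
The fractional drop is R_th/(R_th + R_L); requiring this ≤ 0.110 gives R_L ≥ R_th(1/0.110 − 1) = 7.122 × 8.091 = 57.6 kΩ.

R_L(min) ≈ 57.6 kΩ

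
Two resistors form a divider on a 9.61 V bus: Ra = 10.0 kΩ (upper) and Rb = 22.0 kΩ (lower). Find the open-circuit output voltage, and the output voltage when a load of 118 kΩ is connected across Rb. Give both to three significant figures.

Open-circuit: V = 9.61 × 22.0/(10.0 + 22.0) = 6.61 V.
With the load, Rb becomes Rb‖R_L = 18.54 kΩ, so V = 9.61 × 18.54/28.54 = 6.24 V.

Unloaded: 6.61 V; loaded: 6.24 V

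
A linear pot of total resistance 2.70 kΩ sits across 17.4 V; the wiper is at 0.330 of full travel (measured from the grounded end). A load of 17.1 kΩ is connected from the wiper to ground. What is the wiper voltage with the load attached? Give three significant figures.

V ≈ 5.55 V

The wiper splits the pot into (1−α)R = 1809 Ω above and αR = 891.0 Ω below.
Lower section ‖ load = 846.9 Ω.
V_wiper = 17.4 × 846.9/(1809 + 846.9) = 5.55 V.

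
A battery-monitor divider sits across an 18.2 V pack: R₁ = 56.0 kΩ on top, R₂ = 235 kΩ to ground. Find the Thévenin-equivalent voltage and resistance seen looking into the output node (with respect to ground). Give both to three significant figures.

V_th is the open-circuit tap voltage: 18.2 × 235/(56.0 + 235) = 14.7 V.
With the supply zeroed, R₁ and R₂ appear in parallel from the tap: R_th = R₁‖R₂ = (56.0 × 235)/291.0 = 45.2 kΩ.

V_th = 14.7 V, R_th = 45.2 kΩ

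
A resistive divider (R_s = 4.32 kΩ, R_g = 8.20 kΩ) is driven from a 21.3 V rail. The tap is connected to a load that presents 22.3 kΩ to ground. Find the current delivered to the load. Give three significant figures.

R_g‖R_L = 5.995 kΩ; V_out = 21.3 × 5.995/10.32 = 12.38 V.
I_L = V_out / R_L = 12.38 / 22.3 kΩ = 0.555 mA.

I_L ≈ 0.555 mA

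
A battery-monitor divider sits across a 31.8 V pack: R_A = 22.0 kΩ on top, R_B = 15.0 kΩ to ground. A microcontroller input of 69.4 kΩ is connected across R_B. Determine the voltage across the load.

The load sits in parallel with R_B: R_B‖R_L = (15.0 × 69.4) / (15.0 + 69.4) = 12.33 kΩ.
V_out = 31.8 × 12.33 / (22.0 + 12.33) = 31.8 × 12.33/34.33 = 11.4 V.

V_out ≈ 11.4 V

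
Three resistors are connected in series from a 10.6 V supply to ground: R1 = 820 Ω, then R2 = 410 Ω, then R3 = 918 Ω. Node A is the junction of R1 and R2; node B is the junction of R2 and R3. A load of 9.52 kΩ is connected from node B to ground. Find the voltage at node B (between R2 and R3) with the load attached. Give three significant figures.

At node B, R3 is in parallel with the load: R3‖R_L = 837.3 Ω.
Below node A the resistance is R2 + (R3‖R_L) = 1247 Ω, so V_A = 10.6 × 1247/2067 = 6.395 V.
Then V_B = V_A × (R3‖R_L)/(R2 + R3‖R_L) = 6.395 × 837.3/1247 = 4.29 V.

V ≈ 4.29 V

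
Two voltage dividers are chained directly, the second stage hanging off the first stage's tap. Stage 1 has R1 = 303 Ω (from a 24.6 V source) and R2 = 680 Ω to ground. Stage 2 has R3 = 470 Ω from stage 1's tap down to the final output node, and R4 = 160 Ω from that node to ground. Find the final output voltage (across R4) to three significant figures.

V_out ≈ 3.24 V

Stage 2 presents R3+R4 = 630.0 Ω as a load on stage 1's tap.
Stage 1's lower leg becomes R2‖(R3+R4) = 327.0 Ω, so V_mid = 24.6 × 327.0/630.0 = 12.77 V.
Stage 2 is itself unloaded: V_out = V_mid × R4/(R3+R4) = 12.77 × 160/630.0 = 3.24 V.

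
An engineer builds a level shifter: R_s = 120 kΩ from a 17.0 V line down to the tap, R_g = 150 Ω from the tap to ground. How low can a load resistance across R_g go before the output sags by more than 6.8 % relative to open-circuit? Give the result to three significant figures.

Output resistance R_th = R_s‖R_g = (120000 × 150)/120200 = 149.8 Ω.
The fractional drop is R_th/(R_th + R_L); requiring this ≤ 0.0680 gives R_L ≥ R_th(1/0.0680 − 1) = 149.8 × 13.71 = 2.05 kΩ.

R_L(min) ≈ 2.05 kΩ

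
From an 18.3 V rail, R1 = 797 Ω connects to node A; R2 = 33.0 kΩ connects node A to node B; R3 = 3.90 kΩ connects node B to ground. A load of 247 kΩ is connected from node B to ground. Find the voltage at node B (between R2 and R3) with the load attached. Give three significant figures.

V ≈ 1.87 V

At node B, R3 is in parallel with the load: R3‖R_L = 3839 Ω.
Below node A the resistance is R2 + (R3‖R_L) = 36840 Ω, so V_A = 18.3 × 36840/37640 = 17.91 V.
Then V_B = V_A × (R3‖R_L)/(R2 + R3‖R_L) = 17.91 × 3839/36840 = 1.87 V.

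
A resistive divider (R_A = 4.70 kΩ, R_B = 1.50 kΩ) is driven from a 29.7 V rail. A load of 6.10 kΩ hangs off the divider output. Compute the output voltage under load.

The load sits in parallel with R_B: R_B‖R_L = (1.50 × 6.10) / (1.50 + 6.10) = 1.204 kΩ.
V_out = 29.7 × 1.204 / (4.70 + 1.204) = 29.7 × 1.204/5.904 = 6.06 V.

V_out ≈ 6.06 V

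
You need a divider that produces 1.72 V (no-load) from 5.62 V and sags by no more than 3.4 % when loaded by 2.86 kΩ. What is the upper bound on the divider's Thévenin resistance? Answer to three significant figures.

R_th ≤ 101 Ω

Loading drop = R_th/(R_th + R_L) ≤ 0.0340, so R_th ≤ R_L · ε/(1−ε) = 2.86 kΩ × 0.0340/0.9660 = 101 Ω.
(Any R1, R2 with R2/(R1+R2) = 0.306 and R1‖R2 ≤ 101 Ω will meet the spec.)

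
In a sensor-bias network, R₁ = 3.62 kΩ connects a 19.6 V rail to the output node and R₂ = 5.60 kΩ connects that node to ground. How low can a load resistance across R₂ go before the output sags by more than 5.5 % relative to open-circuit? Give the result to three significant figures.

R_L(min) ≈ 37.8 kΩ

Output resistance R_th = R₁‖R₂ = (3.62 × 5.60)/9.220 = 2.199 kΩ.
The fractional drop is R_th/(R_th + R_L); requiring this ≤ 0.0550 gives R_L ≥ R_th(1/0.0550 − 1) = 2.199 × 17.18 = 37.8 kΩ.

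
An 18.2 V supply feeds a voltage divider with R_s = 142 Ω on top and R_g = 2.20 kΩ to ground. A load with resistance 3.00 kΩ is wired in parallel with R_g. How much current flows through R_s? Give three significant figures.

R_g‖R_L = 1269 Ω, so the source sees R_s + R_g‖R_L = 1411 Ω.
I = 18.2 V / 1411 Ω = 12.9 mA.

I ≈ 12.9 mA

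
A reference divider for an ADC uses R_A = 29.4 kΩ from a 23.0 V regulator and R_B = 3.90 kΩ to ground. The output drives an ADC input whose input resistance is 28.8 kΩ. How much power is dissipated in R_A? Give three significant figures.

Total resistance from the source is R_A + (R_B‖R_L) = 32.83 kΩ, so I = 23.0/32.83 kΩ = 0.7005 mA.
P = I²·R_A = (0.7005 mA)² × 29.4 kΩ = 14.4 mW.

P ≈ 14.4 mW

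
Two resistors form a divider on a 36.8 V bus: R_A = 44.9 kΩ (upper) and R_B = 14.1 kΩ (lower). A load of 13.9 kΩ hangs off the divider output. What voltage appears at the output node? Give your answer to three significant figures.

The load sits in parallel with R_B: R_B‖R_L = (14.1 × 13.9) / (14.1 + 13.9) = 7.000 kΩ.
V_out = 36.8 × 7.000 / (44.9 + 7.000) = 36.8 × 7.000/51.90 = 4.96 V.

V_out ≈ 4.96 V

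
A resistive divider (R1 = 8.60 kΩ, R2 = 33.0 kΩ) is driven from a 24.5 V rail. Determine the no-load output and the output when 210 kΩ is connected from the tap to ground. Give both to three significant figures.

Open-circuit: V = 24.5 × 33.0/(8.60 + 33.0) = 19.4 V.
With the load, R2 becomes R2‖R_L = 28.52 kΩ, so V = 24.5 × 28.52/37.12 = 18.8 V.

Unloaded: 19.4 V; loaded: 18.8 V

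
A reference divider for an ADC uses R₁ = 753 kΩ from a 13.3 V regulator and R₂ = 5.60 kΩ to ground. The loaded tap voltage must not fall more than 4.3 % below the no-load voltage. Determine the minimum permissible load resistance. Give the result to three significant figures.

R_L(min) ≈ 124 kΩ

Output resistance R_th = R₁‖R₂ = (753 × 5.60)/758.6 = 5.559 kΩ.
The fractional drop is R_th/(R_th + R_L); requiring this ≤ 0.0430 gives R_L ≥ R_th(1/0.0430 − 1) = 5.559 × 22.26 = 124 kΩ.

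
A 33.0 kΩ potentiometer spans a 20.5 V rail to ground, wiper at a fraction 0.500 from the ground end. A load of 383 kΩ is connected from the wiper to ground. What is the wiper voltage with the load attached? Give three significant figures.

V ≈ 10.0 V

The wiper splits the pot into (1−α)R = 16.50 kΩ above and αR = 16.50 kΩ below.
Lower section ‖ load = 15.82 kΩ.
V_wiper = 20.5 × 15.82/(16.50 + 15.82) = 10.0 V.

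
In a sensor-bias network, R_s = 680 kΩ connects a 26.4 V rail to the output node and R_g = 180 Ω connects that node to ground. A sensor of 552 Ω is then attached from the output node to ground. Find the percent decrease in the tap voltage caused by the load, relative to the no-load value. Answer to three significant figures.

24.6 %

The divider's output (Thévenin) resistance is R_s‖R_g = 180.0 Ω.
Fractional drop under load = R_th/(R_th + R_L) = 180.0 / (180.0 + 552) = 0.2459.
So the output falls by 24.6 %.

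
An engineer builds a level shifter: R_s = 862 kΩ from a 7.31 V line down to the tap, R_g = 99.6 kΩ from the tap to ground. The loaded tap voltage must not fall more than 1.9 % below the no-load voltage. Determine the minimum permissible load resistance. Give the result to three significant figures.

Output resistance R_th = R_s‖R_g = (862 × 99.6)/961.6 = 89.28 kΩ.
The fractional drop is R_th/(R_th + R_L); requiring this ≤ 0.0190 gives R_L ≥ R_th(1/0.0190 − 1) = 89.28 × 51.63 = 4.61 MΩ.

R_L(min) ≈ 4.61 MΩ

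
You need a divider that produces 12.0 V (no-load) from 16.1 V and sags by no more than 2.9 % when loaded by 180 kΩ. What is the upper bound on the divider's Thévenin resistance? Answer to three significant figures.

Loading drop = R_th/(R_th + R_L) ≤ 0.0290, so R_th ≤ R_L · ε/(1−ε) = 180 kΩ × 0.0290/0.9710 = 5.38 kΩ.
(Any R1, R2 with R2/(R1+R2) = 0.745 and R1‖R2 ≤ 5.38 kΩ will meet the spec.)

R_th ≤ 5.38 kΩ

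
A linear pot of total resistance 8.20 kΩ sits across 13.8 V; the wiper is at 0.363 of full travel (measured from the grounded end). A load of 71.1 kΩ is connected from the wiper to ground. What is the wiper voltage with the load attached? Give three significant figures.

V ≈ 4.88 V

The wiper splits the pot into (1−α)R = 5.223 kΩ above and αR = 2.977 kΩ below.
Lower section ‖ load = 2.857 kΩ.
V_wiper = 13.8 × 2.857/(5.223 + 2.857) = 4.88 V.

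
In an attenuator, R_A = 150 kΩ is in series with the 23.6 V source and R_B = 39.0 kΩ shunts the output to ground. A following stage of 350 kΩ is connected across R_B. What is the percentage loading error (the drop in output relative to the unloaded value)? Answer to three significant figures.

8.12 %

The divider's output (Thévenin) resistance is R_A‖R_B = 30.95 kΩ.
Fractional drop under load = R_th/(R_th + R_L) = 30.95 / (30.95 + 350) = 0.08125.
So the output falls by 8.12 %.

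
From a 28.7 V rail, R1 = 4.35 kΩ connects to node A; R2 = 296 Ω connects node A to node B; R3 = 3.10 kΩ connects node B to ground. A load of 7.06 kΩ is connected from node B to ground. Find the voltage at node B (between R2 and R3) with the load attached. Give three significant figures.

V ≈ 9.09 V

At node B, R3 is in parallel with the load: R3‖R_L = 2154 Ω.
Below node A the resistance is R2 + (R3‖R_L) = 2450 Ω, so V_A = 28.7 × 2450/6800 = 10.34 V.
Then V_B = V_A × (R3‖R_L)/(R2 + R3‖R_L) = 10.34 × 2154/2450 = 9.09 V.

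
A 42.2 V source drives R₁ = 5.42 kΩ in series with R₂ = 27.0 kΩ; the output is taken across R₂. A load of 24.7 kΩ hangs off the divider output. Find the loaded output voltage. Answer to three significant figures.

The load sits in parallel with R₂: R₂‖R_L = (27.0 × 24.7) / (27.0 + 24.7) = 12.90 kΩ.
V_out = 42.2 × 12.90 / (5.42 + 12.90) = 42.2 × 12.90/18.32 = 29.7 V.
(Unloaded it would have been 35.1 V.)

V_out ≈ 29.7 V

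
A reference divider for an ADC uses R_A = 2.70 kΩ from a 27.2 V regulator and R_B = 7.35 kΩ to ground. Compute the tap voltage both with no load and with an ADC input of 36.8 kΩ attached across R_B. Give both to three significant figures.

Unloaded: 19.9 V; loaded: 18.9 V

Open-circuit: V = 27.2 × 7.35/(2.70 + 7.35) = 19.9 V.
With the load, R_B becomes R_B‖R_L = 6.126 kΩ, so V = 27.2 × 6.126/8.826 = 18.9 V.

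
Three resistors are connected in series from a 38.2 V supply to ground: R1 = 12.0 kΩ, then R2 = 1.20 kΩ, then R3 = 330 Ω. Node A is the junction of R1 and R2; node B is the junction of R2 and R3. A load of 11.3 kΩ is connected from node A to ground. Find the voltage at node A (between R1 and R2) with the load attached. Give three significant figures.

V ≈ 3.86 V

Below node A the series string R2+R3 = 1530 Ω sits in parallel with the 11300 Ω load: 1348 Ω.
V_A = 38.2 × 1348/(12000 + 1348) = 3.86 V.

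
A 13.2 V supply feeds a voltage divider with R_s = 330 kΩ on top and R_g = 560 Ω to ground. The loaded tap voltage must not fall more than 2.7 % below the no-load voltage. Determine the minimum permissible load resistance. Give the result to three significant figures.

Output resistance R_th = R_s‖R_g = (330000 × 560)/330600 = 559.1 Ω.
The fractional drop is R_th/(R_th + R_L); requiring this ≤ 0.0270 gives R_L ≥ R_th(1/0.0270 − 1) = 559.1 × 36.04 = 20.1 kΩ.

R_L(min) ≈ 20.1 kΩ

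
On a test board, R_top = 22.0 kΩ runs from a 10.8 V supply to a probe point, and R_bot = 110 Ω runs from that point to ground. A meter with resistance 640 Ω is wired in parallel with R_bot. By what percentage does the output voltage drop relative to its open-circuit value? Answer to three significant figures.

Unloaded V = 10.8 × 110/22110 = 0.053731 V.
Loaded: R_bot‖R_L = 93.87 Ω, giving V = 10.8 × 93.87/22090 = 0.045884 V.
Drop = (0.053731 − 0.045884) / 0.053731 = 14.6 %.

14.6 %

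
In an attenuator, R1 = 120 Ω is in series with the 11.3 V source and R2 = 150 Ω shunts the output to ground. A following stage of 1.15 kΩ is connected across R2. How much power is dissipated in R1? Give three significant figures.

P ≈ 240 mW

Total resistance from the source is R1 + (R2‖R_L) = 252.7 Ω, so I = 11.3/252.7 Ω = 44.72 mA.
P = I²·R1 = (44.72 mA)² × 120 Ω = 240 mW.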